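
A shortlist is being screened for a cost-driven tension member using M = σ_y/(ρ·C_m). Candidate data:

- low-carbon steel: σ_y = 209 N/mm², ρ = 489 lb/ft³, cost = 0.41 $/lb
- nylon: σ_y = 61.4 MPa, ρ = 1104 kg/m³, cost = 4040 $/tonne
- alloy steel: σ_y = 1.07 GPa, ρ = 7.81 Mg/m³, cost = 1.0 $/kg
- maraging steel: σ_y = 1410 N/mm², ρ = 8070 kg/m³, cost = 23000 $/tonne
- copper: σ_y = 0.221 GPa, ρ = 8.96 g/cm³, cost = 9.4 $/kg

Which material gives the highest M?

Convert each candidate to consistent units, then evaluate M:
  low-carbon steel: σ_y = 209.0 MPa, ρ = 7833 kg/m³, cost = 0.9039 $/kg
  nylon: σ_y = 61.40 MPa, ρ = 1104 kg/m³, cost = 4.040 $/kg
  alloy steel: σ_y = 1070 MPa, ρ = 7810 kg/m³, cost = 1.000 $/kg
  maraging steel: σ_y = 1410 MPa, ρ = 8070 kg/m³, cost = 23.00 $/kg
  copper: σ_y = 221.0 MPa, ρ = 8960 kg/m³, cost = 9.400 $/kg
  alloy steel: M = 137 kN·m per $
  low-carbon steel: M = 29.5 kN·m per $
  nylon: M = 13.8 kN·m per $
  maraging steel: M = 7.60 kN·m per $
  copper: M = 2.62 kN·m per $
Alloy steel has the largest M.

alloy steel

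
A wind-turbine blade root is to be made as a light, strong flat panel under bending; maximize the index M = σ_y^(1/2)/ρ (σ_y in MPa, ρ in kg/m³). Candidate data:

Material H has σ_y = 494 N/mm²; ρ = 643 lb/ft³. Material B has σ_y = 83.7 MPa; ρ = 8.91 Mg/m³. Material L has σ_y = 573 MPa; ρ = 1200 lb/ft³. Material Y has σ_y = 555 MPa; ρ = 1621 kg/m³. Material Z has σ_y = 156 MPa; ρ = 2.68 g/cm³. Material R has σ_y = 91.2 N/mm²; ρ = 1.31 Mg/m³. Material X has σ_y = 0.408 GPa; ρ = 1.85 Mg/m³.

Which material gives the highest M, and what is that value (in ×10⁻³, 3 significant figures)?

material Y, M = 14.5×10⁻³

Normalizing units and computing the index:
  material H: σ_y = 494.0 MPa, ρ = 10300 kg/m³
  material B: σ_y = 83.70 MPa, ρ = 8910 kg/m³
  material L: σ_y = 573.0 MPa, ρ = 19220 kg/m³
  material Y: σ_y = 555.0 MPa, ρ = 1621 kg/m³
  material Z: σ_y = 156.0 MPa, ρ = 2680 kg/m³
  material R: σ_y = 91.20 MPa, ρ = 1310 kg/m³
  material X: σ_y = 408.0 MPa, ρ = 1850 kg/m³
  material Y: M = 14.5×10⁻³
  material X: M = 10.9×10⁻³
  material R: M = 7.29×10⁻³
  material Z: M = 4.66×10⁻³
  material H: M = 2.16×10⁻³
  material L: M = 1.25×10⁻³
  material B: M = 1.03×10⁻³
Highest index: material Y.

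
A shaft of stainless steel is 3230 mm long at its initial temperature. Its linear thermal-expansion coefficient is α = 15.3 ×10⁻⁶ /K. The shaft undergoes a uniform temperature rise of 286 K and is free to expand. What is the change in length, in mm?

14.1 mm

ΔL = α·L₀·ΔT = 15.3×10⁻⁶ × 3230 mm × 286.0 K = 14.1 mm.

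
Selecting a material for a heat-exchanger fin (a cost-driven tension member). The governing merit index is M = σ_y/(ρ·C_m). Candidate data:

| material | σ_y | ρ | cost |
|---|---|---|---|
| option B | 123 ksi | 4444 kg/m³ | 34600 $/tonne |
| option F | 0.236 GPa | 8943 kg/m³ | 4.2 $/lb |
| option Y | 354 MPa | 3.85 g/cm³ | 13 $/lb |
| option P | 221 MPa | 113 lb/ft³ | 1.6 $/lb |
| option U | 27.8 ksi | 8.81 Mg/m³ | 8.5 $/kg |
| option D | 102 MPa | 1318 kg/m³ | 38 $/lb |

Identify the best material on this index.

option P

Putting every candidate on a common basis:
  option B: σ_y = 848.1 MPa, ρ = 4444 kg/m³, cost = 34.60 $/kg
  option F: σ_y = 236.0 MPa, ρ = 8943 kg/m³, cost = 9.259 $/kg
  option Y: σ_y = 354.0 MPa, ρ = 3850 kg/m³, cost = 28.66 $/kg
  option P: σ_y = 221.0 MPa, ρ = 1810 kg/m³, cost = 3.527 $/kg
  option U: σ_y = 191.7 MPa, ρ = 8810 kg/m³, cost = 8.500 $/kg
  option D: σ_y = 102.0 MPa, ρ = 1318 kg/m³, cost = 83.77 $/kg
  option P: M = 34.6 kN·m per $
  option B: M = 5.52 kN·m per $
  option Y: M = 3.21 kN·m per $
  option F: M = 2.85 kN·m per $
  option U: M = 2.56 kN·m per $
  option D: M = 0.924 kN·m per $
Highest index: option P.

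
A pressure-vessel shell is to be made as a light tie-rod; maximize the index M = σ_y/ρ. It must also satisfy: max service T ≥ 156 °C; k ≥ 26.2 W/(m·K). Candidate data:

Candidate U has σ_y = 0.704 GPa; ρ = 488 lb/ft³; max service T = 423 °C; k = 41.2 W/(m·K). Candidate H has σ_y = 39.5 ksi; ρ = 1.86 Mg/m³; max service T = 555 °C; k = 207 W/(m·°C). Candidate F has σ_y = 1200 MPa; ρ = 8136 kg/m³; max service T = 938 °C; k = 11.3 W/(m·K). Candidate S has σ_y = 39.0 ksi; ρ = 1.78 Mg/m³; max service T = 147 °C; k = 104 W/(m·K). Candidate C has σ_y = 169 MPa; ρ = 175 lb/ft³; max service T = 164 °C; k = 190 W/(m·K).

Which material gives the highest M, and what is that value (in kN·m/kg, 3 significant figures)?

candidate H, M = 146 kN·m/kg

Screen on constraints: max service T ≥ 156 °C; k ≥ 26.2 W/(m·K). Survivors: candidate U, candidate H, candidate C.
Normalizing units and computing the index:
  candidate U: σ_y = 704.0 MPa, ρ = 7817 kg/m³
  candidate H: σ_y = 272.3 MPa, ρ = 1860 kg/m³
  candidate C: σ_y = 169.0 MPa, ρ = 2803 kg/m³
  candidate H: M = 146 kN·m/kg
  candidate U: M = 90.1 kN·m/kg
  candidate C: M = 60.3 kN·m/kg
The maximum is for candidate H.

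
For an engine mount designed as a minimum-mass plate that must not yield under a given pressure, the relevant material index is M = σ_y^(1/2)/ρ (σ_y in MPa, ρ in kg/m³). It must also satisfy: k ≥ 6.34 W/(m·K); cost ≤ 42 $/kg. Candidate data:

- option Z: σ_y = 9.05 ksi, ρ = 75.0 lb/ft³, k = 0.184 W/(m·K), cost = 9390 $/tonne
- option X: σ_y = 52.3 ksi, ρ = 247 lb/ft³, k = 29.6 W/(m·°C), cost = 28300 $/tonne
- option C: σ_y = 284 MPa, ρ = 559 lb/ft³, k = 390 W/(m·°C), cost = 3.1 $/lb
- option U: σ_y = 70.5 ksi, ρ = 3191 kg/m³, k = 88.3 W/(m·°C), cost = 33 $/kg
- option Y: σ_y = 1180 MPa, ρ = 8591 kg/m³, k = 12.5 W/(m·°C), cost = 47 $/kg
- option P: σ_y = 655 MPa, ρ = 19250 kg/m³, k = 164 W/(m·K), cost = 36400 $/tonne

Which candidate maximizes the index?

option U

Screen on constraints: k ≥ 6.34 W/(m·K); cost ≤ 42 $/kg. Survivors: option X, option C, option U, option P.
Normalizing units and computing the index:
  option X: σ_y = 360.6 MPa, ρ = 3957 kg/m³
  option C: σ_y = 284.0 MPa, ρ = 8954 kg/m³
  option U: σ_y = 486.1 MPa, ρ = 3191 kg/m³
  option P: σ_y = 655.0 MPa, ρ = 19250 kg/m³
  option U: M = 6.91×10⁻³
  option X: M = 4.80×10⁻³
  option C: M = 1.88×10⁻³
  option P: M = 1.33×10⁻³
Highest index: option U.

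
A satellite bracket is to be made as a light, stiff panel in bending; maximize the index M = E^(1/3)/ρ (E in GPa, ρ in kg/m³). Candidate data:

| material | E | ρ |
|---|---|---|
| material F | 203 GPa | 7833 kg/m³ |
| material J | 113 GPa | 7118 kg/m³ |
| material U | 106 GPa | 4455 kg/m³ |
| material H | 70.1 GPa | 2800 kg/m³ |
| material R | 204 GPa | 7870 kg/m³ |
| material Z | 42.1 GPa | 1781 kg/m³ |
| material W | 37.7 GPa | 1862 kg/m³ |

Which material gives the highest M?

material Z

Evaluate M for each candidate:
  material Z: M = 1.95×10⁻³
  material W: M = 1.80×10⁻³
  material H: M = 1.47×10⁻³
  material U: M = 1.06×10⁻³
  material F: M = 0.750×10⁻³
  material R: M = 0.748×10⁻³
  material J: M = 0.679×10⁻³
The maximum is for material Z.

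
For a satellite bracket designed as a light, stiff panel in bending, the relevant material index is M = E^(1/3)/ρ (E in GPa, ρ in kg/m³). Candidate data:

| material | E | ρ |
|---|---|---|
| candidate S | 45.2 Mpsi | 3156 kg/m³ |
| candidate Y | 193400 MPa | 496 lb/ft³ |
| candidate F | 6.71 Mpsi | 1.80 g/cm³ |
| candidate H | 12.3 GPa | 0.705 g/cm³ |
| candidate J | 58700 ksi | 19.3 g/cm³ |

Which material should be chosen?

Normalizing units and computing the index:
  candidate S: E = 311.6 GPa, ρ = 3156 kg/m³
  candidate Y: E = 193.4 GPa, ρ = 7945 kg/m³
  candidate F: E = 46.26 GPa, ρ = 1800 kg/m³
  candidate H: E = 12.30 GPa, ρ = 705.0 kg/m³
  candidate J: E = 404.7 GPa, ρ = 19300 kg/m³
  candidate H: M = 3.27×10⁻³
  candidate S: M = 2.15×10⁻³
  candidate F: M = 1.99×10⁻³
  candidate Y: M = 0.728×10⁻³
  candidate J: M = 0.383×10⁻³
Candidate H has the largest M.

candidate H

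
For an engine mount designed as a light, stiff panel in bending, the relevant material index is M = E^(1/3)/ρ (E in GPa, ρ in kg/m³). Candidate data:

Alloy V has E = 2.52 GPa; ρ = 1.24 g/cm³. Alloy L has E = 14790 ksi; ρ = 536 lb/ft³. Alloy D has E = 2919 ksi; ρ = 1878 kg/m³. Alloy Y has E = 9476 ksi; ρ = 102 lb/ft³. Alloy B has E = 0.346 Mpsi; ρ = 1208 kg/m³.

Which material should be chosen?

In SI units:
  alloy V: E = 2.520 GPa, ρ = 1240 kg/m³
  alloy L: E = 102.0 GPa, ρ = 8586 kg/m³
  alloy D: E = 20.13 GPa, ρ = 1878 kg/m³
  alloy Y: E = 65.33 GPa, ρ = 1634 kg/m³
  alloy B: E = 2.386 GPa, ρ = 1208 kg/m³
  alloy Y: M = 2.47×10⁻³
  alloy D: M = 1.45×10⁻³
  alloy B: M = 1.11×10⁻³
  alloy V: M = 1.10×10⁻³
  alloy L: M = 0.544×10⁻³
Alloy Y has the largest M.

alloy Y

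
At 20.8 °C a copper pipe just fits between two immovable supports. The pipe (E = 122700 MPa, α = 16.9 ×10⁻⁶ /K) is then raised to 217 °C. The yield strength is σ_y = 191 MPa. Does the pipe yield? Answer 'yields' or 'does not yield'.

E = 122700 MPa = 122.7 GPa.
ΔT = 196.2 K. Constrained thermal stress σ = E·α·ΔT = 122.7×10³ MPa × 16.9×10⁻⁶ × 196.2 = 407 MPa (compressive).
Compare to σ_y = 191 MPa: σ ≥ σ_y, so it yields.

yields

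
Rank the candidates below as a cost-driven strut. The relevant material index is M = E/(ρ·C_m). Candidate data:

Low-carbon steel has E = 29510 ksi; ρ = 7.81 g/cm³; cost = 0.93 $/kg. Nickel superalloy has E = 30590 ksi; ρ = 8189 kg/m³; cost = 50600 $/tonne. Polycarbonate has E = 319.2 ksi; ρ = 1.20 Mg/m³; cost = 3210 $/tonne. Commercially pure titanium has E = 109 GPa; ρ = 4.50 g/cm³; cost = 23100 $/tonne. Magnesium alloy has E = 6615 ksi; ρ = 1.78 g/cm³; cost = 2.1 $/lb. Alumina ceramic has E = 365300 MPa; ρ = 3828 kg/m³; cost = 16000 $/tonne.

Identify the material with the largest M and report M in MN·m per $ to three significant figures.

low-carbon steel, M = 28.0 MN·m per $

Normalizing units and computing the index:
  low-carbon steel: E = 203.5 GPa, ρ = 7810 kg/m³, cost = 0.9300 $/kg
  nickel superalloy: E = 210.9 GPa, ρ = 8189 kg/m³, cost = 50.60 $/kg
  polycarbonate: E = 2.201 GPa, ρ = 1200 kg/m³, cost = 3.210 $/kg
  commercially pure titanium: E = 109.0 GPa, ρ = 4500 kg/m³, cost = 23.10 $/kg
  magnesium alloy: E = 45.61 GPa, ρ = 1780 kg/m³, cost = 4.630 $/kg
  alumina ceramic: E = 365.3 GPa, ρ = 3828 kg/m³, cost = 16.00 $/kg
  low-carbon steel: M = 28.0 MN·m per $
  alumina ceramic: M = 5.96 MN·m per $
  magnesium alloy: M = 5.53 MN·m per $
  commercially pure titanium: M = 1.05 MN·m per $
  polycarbonate: M = 0.571 MN·m per $
  nickel superalloy: M = 0.509 MN·m per $
The maximum is for low-carbon steel.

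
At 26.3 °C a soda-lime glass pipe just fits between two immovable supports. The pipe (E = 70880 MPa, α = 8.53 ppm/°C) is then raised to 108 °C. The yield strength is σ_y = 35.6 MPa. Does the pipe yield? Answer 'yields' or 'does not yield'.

yields

E = 70880 MPa = 70.88 GPa.
ΔT = 81.70 K. Constrained thermal stress σ = E·α·ΔT = 70.88×10³ MPa × 8.53×10⁻⁶ × 81.70 = 49.4 MPa (compressive).
Compare to σ_y = 35.6 MPa: σ ≥ σ_y, so it yields.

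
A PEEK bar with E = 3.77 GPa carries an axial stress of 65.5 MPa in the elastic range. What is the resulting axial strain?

ε = σ/E = 65.5 / 3770 = 0.0174.

0.0174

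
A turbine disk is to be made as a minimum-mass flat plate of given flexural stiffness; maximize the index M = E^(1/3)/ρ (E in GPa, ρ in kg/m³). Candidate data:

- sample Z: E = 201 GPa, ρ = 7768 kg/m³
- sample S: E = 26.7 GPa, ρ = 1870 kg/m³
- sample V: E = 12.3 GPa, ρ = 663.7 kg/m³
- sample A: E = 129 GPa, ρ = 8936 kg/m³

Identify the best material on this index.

Per-candidate index values:
  sample V: M = 3.48×10⁻³
  sample S: M = 1.60×10⁻³
  sample Z: M = 0.754×10⁻³
  sample A: M = 0.565×10⁻³
Highest index: sample V.

sample V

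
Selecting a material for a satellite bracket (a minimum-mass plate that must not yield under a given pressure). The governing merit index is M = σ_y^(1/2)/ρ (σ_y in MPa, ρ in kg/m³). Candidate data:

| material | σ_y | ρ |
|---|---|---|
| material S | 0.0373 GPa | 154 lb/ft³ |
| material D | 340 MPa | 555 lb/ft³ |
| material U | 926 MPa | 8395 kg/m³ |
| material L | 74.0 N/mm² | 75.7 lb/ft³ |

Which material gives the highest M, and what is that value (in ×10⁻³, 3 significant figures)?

material L, M = 7.09×10⁻³

Convert each candidate to consistent units, then evaluate M:
  material S: σ_y = 37.30 MPa, ρ = 2467 kg/m³
  material D: σ_y = 340.0 MPa, ρ = 8890 kg/m³
  material U: σ_y = 926.0 MPa, ρ = 8395 kg/m³
  material L: σ_y = 74.00 MPa, ρ = 1213 kg/m³
  material L: M = 7.09×10⁻³
  material U: M = 3.62×10⁻³
  material S: M = 2.48×10⁻³
  material D: M = 2.07×10⁻³
The maximum is for material L.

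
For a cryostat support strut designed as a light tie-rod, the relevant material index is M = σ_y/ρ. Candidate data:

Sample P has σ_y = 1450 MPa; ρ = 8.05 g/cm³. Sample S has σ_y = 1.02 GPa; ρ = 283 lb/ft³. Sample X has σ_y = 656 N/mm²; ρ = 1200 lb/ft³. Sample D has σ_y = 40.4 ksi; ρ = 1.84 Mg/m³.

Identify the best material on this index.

sample S

After converting to SI:
  sample P: σ_y = 1450 MPa, ρ = 8050 kg/m³
  sample S: σ_y = 1020 MPa, ρ = 4533 kg/m³
  sample X: σ_y = 656.0 MPa, ρ = 19220 kg/m³
  sample D: σ_y = 278.5 MPa, ρ = 1840 kg/m³
  sample S: M = 225 kN·m/kg
  sample P: M = 180 kN·m/kg
  sample D: M = 151 kN·m/kg
  sample X: M = 34.1 kN·m/kg
The maximum is for sample S.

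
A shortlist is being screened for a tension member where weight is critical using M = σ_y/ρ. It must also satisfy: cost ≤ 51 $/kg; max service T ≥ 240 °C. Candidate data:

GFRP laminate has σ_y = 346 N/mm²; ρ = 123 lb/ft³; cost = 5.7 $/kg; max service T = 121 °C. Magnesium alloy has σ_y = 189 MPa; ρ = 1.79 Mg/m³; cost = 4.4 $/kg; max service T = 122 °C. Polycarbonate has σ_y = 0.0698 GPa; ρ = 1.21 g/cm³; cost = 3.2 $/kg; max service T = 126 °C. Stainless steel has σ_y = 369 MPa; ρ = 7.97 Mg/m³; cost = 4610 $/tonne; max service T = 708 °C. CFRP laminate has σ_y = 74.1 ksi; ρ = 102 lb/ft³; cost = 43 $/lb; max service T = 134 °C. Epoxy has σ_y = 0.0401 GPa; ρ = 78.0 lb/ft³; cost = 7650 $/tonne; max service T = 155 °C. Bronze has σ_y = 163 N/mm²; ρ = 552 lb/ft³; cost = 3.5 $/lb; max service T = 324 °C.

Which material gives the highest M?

stainless steel

Screen on constraints: cost ≤ 51 $/kg; max service T ≥ 240 °C. Survivors: stainless steel, bronze.
Putting every candidate on a common basis:
  stainless steel: σ_y = 369.0 MPa, ρ = 7970 kg/m³
  bronze: σ_y = 163.0 MPa, ρ = 8842 kg/m³
  stainless steel: M = 46.3 kN·m/kg
  bronze: M = 18.4 kN·m/kg
Highest index: stainless steel.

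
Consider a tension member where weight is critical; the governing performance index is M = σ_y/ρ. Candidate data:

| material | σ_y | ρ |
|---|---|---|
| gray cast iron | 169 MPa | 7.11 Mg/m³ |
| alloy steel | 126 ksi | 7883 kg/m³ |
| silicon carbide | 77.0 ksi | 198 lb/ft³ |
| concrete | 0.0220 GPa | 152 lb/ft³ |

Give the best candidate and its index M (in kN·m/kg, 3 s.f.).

silicon carbide, M = 167 kN·m/kg

After converting to SI:
  gray cast iron: σ_y = 169.0 MPa, ρ = 7110 kg/m³
  alloy steel: σ_y = 868.7 MPa, ρ = 7883 kg/m³
  silicon carbide: σ_y = 530.9 MPa, ρ = 3172 kg/m³
  concrete: σ_y = 22.00 MPa, ρ = 2435 kg/m³
  silicon carbide: M = 167 kN·m/kg
  alloy steel: M = 110 kN·m/kg
  gray cast iron: M = 23.8 kN·m/kg
  concrete: M = 9.04 kN·m/kg
Silicon carbide has the largest M.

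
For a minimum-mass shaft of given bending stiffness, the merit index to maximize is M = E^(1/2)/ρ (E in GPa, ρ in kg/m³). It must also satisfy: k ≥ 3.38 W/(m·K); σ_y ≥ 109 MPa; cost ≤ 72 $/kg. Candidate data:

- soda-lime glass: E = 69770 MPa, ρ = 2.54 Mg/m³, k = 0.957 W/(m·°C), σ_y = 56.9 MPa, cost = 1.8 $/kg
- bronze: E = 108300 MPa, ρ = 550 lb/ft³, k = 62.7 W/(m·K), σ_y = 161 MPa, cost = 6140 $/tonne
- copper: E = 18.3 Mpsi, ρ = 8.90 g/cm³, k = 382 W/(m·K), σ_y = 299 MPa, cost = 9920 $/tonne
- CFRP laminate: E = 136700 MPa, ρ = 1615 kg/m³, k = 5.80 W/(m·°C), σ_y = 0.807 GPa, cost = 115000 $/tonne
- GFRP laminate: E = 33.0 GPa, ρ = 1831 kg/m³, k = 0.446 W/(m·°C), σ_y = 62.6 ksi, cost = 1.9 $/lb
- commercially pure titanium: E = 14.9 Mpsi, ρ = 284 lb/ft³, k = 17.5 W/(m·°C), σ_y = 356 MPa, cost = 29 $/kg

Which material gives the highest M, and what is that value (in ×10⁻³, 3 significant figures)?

commercially pure titanium, M = 2.23×10⁻³

Screen on constraints: k ≥ 3.38 W/(m·K); σ_y ≥ 109 MPa; cost ≤ 72 $/kg. Survivors: bronze, copper, commercially pure titanium.
Normalizing units and computing the index:
  bronze: E = 108.3 GPa, ρ = 8810 kg/m³
  copper: E = 126.2 GPa, ρ = 8900 kg/m³
  commercially pure titanium: E = 102.7 GPa, ρ = 4549 kg/m³
  commercially pure titanium: M = 2.23×10⁻³
  copper: M = 1.26×10⁻³
  bronze: M = 1.18×10⁻³
Commercially pure titanium ranks first.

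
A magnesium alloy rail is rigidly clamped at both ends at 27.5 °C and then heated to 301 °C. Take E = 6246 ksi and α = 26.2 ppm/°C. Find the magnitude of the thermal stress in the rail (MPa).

309 MPa

E = 6246 ksi = 43.06 GPa.
ΔT = 273.5 K. Constrained thermal stress σ = E·α·ΔT = 43.06×10³ MPa × 26.2×10⁻⁶ × 273.5 = 309 MPa (compressive).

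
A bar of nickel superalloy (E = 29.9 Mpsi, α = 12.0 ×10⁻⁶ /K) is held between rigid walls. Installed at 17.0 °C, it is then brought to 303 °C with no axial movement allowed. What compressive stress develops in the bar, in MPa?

708 MPa

E = 29.9 Mpsi = 206.2 GPa.
ΔT = 286.0 K. Constrained thermal stress σ = E·α·ΔT = 206.2×10³ MPa × 12.0×10⁻⁶ × 286.0 = 708 MPa (compressive).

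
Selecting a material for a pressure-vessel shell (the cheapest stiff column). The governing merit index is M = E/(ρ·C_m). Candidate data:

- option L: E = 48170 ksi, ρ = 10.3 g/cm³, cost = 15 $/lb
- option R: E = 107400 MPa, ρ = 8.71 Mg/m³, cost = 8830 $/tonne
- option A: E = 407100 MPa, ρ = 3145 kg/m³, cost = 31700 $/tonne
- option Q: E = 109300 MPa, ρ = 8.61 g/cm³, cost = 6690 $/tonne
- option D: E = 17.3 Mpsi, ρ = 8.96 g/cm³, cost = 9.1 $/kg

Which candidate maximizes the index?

In SI units:
  option L: E = 332.1 GPa, ρ = 10300 kg/m³, cost = 33.07 $/kg
  option R: E = 107.4 GPa, ρ = 8710 kg/m³, cost = 8.830 $/kg
  option A: E = 407.1 GPa, ρ = 3145 kg/m³, cost = 31.70 $/kg
  option Q: E = 109.3 GPa, ρ = 8610 kg/m³, cost = 6.690 $/kg
  option D: E = 119.3 GPa, ρ = 8960 kg/m³, cost = 9.100 $/kg
  option A: M = 4.08 MN·m per $
  option Q: M = 1.90 MN·m per $
  option D: M = 1.46 MN·m per $
  option R: M = 1.40 MN·m per $
  option L: M = 0.975 MN·m per $
Option A has the largest M.

option A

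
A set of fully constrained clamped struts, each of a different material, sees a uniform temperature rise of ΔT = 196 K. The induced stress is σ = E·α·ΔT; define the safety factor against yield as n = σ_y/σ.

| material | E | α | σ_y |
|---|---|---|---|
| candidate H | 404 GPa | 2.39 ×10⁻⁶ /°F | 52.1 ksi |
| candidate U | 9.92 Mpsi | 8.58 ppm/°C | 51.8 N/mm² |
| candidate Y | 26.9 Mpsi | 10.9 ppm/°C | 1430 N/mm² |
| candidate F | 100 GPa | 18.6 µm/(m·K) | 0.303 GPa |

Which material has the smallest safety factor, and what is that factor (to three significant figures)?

candidate U, n = 0.450

Per material, after unit conversion:
  candidate H: E = 404.0, α = 4.30, σ_y = 359.2 → σ = 341 MPa, n = 1.05
  candidate U: E = 68.40, α = 8.58, σ_y = 51.80 → σ = 115 MPa, n = 0.450
  candidate Y: E = 185.5, α = 10.9, σ_y = 1430 → σ = 396 MPa, n = 3.61
  candidate F: E = 100.0, α = 18.6, σ_y = 303.0 → σ = 365 MPa, n = 0.831
Candidate U has the lowest safety factor, n = 0.450.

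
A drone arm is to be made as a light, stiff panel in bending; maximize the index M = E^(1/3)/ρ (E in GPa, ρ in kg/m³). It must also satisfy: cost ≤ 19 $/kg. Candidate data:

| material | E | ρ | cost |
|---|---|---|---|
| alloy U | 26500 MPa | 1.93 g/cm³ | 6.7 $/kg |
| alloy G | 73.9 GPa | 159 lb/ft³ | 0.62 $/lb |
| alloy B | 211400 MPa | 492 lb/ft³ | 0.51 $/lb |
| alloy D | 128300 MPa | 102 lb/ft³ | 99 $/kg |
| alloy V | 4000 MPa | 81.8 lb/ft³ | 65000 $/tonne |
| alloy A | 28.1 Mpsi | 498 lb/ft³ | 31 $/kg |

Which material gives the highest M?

alloy G

Screen on constraints: cost ≤ 19 $/kg. Survivors: alloy U, alloy G, alloy B.
Putting every candidate on a common basis:
  alloy U: E = 26.50 GPa, ρ = 1930 kg/m³
  alloy G: E = 73.90 GPa, ρ = 2547 kg/m³
  alloy B: E = 211.4 GPa, ρ = 7881 kg/m³
  alloy G: M = 1.65×10⁻³
  alloy U: M = 1.54×10⁻³
  alloy B: M = 0.756×10⁻³
Alloy G ranks first.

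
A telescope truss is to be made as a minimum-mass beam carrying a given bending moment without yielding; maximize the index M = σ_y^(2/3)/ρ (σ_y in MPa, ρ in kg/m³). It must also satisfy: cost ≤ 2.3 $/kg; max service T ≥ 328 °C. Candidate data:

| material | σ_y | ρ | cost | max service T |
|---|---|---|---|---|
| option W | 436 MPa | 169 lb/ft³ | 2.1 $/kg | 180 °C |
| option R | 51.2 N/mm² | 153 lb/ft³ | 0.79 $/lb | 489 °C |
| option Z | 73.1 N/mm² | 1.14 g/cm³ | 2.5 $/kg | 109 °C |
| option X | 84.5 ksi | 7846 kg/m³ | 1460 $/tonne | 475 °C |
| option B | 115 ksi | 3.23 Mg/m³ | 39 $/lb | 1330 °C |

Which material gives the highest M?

Screen on constraints: cost ≤ 2.3 $/kg; max service T ≥ 328 °C. Survivors: option R, option X.
After converting to SI:
  option R: σ_y = 51.20 MPa, ρ = 2451 kg/m³
  option X: σ_y = 582.6 MPa, ρ = 7846 kg/m³
  option X: M = 8.89×10⁻³
  option R: M = 5.63×10⁻³
Highest index: option X.

option X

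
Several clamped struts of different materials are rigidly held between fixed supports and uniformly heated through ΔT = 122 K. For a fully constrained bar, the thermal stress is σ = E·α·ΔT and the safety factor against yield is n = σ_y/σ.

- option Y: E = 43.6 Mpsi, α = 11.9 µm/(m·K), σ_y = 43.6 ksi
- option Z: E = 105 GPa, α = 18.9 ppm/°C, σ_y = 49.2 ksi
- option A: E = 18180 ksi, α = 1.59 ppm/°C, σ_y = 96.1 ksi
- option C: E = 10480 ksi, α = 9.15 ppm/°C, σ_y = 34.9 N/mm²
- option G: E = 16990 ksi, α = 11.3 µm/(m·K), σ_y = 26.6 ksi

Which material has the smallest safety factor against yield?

Converting E to GPa, α to ×10⁻⁶/K, σ_y to MPa, then σ and n for each:
  option Y: E = 300.6, α = 11.9, σ_y = 300.6 → σ = 436 MPa, n = 0.689
  option Z: E = 105.0, α = 18.9, σ_y = 339.2 → σ = 242 MPa, n = 1.40
  option A: E = 125.3, α = 1.59, σ_y = 662.6 → σ = 24.3 MPa, n = 27.3
  option C: E = 72.26, α = 9.15, σ_y = 34.90 → σ = 80.7 MPa, n = 0.433
  option G: E = 117.1, α = 11.3, σ_y = 183.4 → σ = 161 MPa, n = 1.14
Smallest n: option C with n = 0.433.

option C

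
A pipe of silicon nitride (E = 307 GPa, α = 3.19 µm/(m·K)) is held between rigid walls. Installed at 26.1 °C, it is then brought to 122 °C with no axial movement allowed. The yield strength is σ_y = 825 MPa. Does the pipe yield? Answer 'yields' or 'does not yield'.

ΔT = 95.90 K. Constrained thermal stress σ = E·α·ΔT = 307.0×10³ MPa × 3.19×10⁻⁶ × 95.90 = 93.9 MPa (compressive).
Compare to σ_y = 825 MPa: σ < σ_y, so it does not yield.

does not yield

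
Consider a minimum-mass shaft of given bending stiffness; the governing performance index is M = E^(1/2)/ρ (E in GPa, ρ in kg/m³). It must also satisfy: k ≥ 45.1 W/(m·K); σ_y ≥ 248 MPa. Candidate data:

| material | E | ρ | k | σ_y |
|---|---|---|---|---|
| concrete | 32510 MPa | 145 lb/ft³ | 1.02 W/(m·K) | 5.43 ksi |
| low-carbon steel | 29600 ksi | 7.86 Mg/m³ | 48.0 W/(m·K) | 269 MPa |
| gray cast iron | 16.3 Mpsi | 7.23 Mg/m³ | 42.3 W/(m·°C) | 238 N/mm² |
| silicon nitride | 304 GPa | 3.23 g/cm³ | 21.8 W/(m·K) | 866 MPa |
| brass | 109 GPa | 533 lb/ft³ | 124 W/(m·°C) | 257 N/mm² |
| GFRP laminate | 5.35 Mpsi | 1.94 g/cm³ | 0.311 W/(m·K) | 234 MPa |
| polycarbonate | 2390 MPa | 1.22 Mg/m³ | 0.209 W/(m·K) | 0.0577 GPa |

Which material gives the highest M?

Screen on constraints: k ≥ 45.1 W/(m·K); σ_y ≥ 248 MPa. Survivors: low-carbon steel, brass.
Putting every candidate on a common basis:
  low-carbon steel: E = 204.1 GPa, ρ = 7860 kg/m³
  brass: E = 109.0 GPa, ρ = 8538 kg/m³
  low-carbon steel: M = 1.82×10⁻³
  brass: M = 1.22×10⁻³
Low-carbon steel has the largest M.

low-carbon steel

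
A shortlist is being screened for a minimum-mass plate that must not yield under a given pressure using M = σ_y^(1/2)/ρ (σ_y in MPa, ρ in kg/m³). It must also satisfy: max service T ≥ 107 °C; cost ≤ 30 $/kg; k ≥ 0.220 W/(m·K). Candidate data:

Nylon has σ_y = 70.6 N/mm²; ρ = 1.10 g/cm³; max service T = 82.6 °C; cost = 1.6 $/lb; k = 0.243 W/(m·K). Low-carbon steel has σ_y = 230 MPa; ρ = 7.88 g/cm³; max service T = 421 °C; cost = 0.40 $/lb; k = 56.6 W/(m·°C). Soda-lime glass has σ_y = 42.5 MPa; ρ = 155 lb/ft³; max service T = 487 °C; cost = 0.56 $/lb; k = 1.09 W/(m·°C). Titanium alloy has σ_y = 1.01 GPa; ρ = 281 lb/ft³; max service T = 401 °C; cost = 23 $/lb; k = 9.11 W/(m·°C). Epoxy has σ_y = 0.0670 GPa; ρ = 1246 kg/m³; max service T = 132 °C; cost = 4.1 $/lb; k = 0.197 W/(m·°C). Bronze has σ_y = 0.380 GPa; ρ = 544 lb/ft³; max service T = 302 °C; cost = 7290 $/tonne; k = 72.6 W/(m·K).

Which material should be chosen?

Screen on constraints: max service T ≥ 107 °C; cost ≤ 30 $/kg; k ≥ 0.220 W/(m·K). Survivors: low-carbon steel, soda-lime glass, bronze.
After converting to SI:
  low-carbon steel: σ_y = 230.0 MPa, ρ = 7880 kg/m³
  soda-lime glass: σ_y = 42.50 MPa, ρ = 2483 kg/m³
  bronze: σ_y = 380.0 MPa, ρ = 8714 kg/m³
  soda-lime glass: M = 2.63×10⁻³
  bronze: M = 2.24×10⁻³
  low-carbon steel: M = 1.92×10⁻³
Highest index: soda-lime glass.

soda-lime glass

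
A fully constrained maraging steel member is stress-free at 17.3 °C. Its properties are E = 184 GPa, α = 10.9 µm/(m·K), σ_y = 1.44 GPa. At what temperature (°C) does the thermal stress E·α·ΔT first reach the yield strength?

735 °C

σ_y = 1.44 GPa = 1440 MPa.
E·α·ΔT = 1440 MPa ⇒ ΔT = 1440 / (184.0×10³ × 10.9×10⁻⁶) = 718.0 K.
T = 17.3 + 718.0 = 735.3 °C.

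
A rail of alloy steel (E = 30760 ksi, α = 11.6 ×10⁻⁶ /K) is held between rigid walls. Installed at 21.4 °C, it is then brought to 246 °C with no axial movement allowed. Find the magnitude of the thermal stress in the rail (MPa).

E = 30760 ksi = 212.1 GPa.
ΔT = 224.6 K. Constrained thermal stress σ = E·α·ΔT = 212.1×10³ MPa × 11.6×10⁻⁶ × 224.6 = 553 MPa (compressive).

553 MPa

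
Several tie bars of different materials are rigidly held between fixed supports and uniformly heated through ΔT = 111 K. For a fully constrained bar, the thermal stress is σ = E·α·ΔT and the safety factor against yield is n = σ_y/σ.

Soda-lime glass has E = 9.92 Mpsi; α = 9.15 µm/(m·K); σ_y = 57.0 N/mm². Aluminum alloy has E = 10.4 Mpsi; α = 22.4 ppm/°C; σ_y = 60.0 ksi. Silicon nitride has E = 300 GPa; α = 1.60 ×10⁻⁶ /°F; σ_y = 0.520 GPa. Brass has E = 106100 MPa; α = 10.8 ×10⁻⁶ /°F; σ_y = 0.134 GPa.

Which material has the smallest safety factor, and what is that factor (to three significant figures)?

brass, n = 0.585

In consistent units (E in GPa, α in ×10⁻⁶/K, σ_y in MPa):
  soda-lime glass: E = 68.40, α = 9.15, σ_y = 57.00 → σ = 69.5 MPa, n = 0.821
  aluminum alloy: E = 71.71, α = 22.4, σ_y = 413.7 → σ = 178 MPa, n = 2.32
  silicon nitride: E = 300.0, α = 2.88, σ_y = 520.0 → σ = 95.9 MPa, n = 5.42
  brass: E = 106.1, α = 19.4, σ_y = 134.0 → σ = 229 MPa, n = 0.585
Smallest n: brass with n = 0.585.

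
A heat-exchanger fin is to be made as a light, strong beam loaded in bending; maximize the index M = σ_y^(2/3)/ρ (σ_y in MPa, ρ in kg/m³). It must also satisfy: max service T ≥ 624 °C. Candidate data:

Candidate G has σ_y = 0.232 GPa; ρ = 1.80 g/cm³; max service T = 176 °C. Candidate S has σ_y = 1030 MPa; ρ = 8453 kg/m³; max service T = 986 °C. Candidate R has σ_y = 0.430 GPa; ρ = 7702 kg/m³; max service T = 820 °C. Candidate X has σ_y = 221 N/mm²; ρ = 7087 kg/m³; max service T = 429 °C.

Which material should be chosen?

Screen on constraints: max service T ≥ 624 °C. Survivors: candidate S, candidate R.
Putting every candidate on a common basis:
  candidate S: σ_y = 1030 MPa, ρ = 8453 kg/m³
  candidate R: σ_y = 430.0 MPa, ρ = 7702 kg/m³
  candidate S: M = 12.1×10⁻³
  candidate R: M = 7.40×10⁻³
Candidate S has the largest M.

candidate S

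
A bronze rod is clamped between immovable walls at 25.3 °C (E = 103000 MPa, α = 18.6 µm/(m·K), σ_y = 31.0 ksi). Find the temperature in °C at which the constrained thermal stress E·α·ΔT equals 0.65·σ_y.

97.8 °C

E = 103000 MPa = 103.0 GPa.
σ_y = 31.0 ksi = 213.7 MPa.
E·α·ΔT = 138.9 MPa ⇒ ΔT = 138.9 / (103.0×10³ × 18.6×10⁻⁶) = 72.52 K.
T = 25.3 + 72.52 = 97.82 °C.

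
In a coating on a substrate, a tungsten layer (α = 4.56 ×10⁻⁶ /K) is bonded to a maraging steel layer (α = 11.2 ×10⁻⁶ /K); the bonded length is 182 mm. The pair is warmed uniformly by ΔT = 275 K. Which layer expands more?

maraging steel

α(tungsten) = 4.56×10⁻⁶/K vs α(maraging steel) = 11.2×10⁻⁶/K.
Higher α expands more for the same ΔT: maraging steel.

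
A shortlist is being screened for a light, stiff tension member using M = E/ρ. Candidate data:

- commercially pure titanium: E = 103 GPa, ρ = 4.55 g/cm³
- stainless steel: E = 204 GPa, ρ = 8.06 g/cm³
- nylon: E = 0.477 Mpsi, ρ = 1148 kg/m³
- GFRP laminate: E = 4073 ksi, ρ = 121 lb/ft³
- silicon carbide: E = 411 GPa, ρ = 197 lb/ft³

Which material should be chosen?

silicon carbide

Convert each candidate to consistent units, then evaluate M:
  commercially pure titanium: E = 103.0 GPa, ρ = 4550 kg/m³
  stainless steel: E = 204.0 GPa, ρ = 8060 kg/m³
  nylon: E = 3.289 GPa, ρ = 1148 kg/m³
  GFRP laminate: E = 28.08 GPa, ρ = 1938 kg/m³
  silicon carbide: E = 411.0 GPa, ρ = 3156 kg/m³
  silicon carbide: M = 130 MN·m/kg
  stainless steel: M = 25.3 MN·m/kg
  commercially pure titanium: M = 22.6 MN·m/kg
  GFRP laminate: M = 14.5 MN·m/kg
  nylon: M = 2.86 MN·m/kg
Silicon carbide has the largest M.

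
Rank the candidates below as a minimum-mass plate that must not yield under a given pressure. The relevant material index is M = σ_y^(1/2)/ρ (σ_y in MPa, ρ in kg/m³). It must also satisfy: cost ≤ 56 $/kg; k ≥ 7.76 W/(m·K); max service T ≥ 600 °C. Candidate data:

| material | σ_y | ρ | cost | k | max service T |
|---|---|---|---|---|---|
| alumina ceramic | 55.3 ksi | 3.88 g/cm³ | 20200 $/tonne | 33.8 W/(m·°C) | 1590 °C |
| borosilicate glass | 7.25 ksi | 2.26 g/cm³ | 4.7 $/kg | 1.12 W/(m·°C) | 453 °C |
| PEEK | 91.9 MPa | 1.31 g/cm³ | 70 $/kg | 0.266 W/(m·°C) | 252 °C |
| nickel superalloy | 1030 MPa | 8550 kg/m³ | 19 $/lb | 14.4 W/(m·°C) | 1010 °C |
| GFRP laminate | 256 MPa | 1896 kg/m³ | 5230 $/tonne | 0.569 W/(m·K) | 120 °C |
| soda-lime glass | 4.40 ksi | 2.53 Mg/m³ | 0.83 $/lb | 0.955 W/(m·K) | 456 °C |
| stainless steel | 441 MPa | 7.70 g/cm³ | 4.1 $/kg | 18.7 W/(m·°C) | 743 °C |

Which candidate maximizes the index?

Screen on constraints: cost ≤ 56 $/kg; k ≥ 7.76 W/(m·K); max service T ≥ 600 °C. Survivors: alumina ceramic, nickel superalloy, stainless steel.
After converting to SI:
  alumina ceramic: σ_y = 381.3 MPa, ρ = 3880 kg/m³
  nickel superalloy: σ_y = 1030 MPa, ρ = 8550 kg/m³
  stainless steel: σ_y = 441.0 MPa, ρ = 7700 kg/m³
  alumina ceramic: M = 5.03×10⁻³
  nickel superalloy: M = 3.75×10⁻³
  stainless steel: M = 2.73×10⁻³
Alumina ceramic has the largest M.

alumina ceramic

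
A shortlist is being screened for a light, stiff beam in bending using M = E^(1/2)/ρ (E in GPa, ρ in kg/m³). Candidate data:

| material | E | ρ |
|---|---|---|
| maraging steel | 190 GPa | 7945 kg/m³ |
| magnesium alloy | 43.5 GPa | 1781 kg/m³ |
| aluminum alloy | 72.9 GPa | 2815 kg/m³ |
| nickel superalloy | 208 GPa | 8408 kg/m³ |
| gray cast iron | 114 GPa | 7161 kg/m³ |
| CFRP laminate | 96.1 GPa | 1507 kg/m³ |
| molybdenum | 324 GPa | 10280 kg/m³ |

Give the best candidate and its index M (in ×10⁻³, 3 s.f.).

Per-candidate index values:
  CFRP laminate: M = 6.51×10⁻³
  magnesium alloy: M = 3.70×10⁻³
  aluminum alloy: M = 3.03×10⁻³
  molybdenum: M = 1.75×10⁻³
  maraging steel: M = 1.73×10⁻³
  nickel superalloy: M = 1.72×10⁻³
  gray cast iron: M = 1.49×10⁻³
CFRP laminate ranks first.

CFRP laminate, M = 6.51×10⁻³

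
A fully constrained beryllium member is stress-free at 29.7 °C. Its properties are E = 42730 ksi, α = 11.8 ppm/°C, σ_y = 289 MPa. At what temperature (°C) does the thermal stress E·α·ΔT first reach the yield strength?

E = 42730 ksi = 294.6 GPa.
E·α·ΔT = 289.0 MPa ⇒ ΔT = 289.0 / (294.6×10³ × 11.8×10⁻⁶) = 83.13 K.
T = 29.7 + 83.13 = 112.8 °C.

113 °C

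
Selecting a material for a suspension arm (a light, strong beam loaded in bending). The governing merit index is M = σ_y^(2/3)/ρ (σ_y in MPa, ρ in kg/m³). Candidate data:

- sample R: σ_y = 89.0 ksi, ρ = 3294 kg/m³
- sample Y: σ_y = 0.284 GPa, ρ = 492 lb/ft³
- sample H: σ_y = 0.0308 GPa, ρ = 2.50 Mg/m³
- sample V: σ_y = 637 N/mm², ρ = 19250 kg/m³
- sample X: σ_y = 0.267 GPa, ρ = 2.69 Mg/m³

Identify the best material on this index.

sample R

Putting every candidate on a common basis:
  sample R: σ_y = 613.6 MPa, ρ = 3294 kg/m³
  sample Y: σ_y = 284.0 MPa, ρ = 7881 kg/m³
  sample H: σ_y = 30.80 MPa, ρ = 2500 kg/m³
  sample V: σ_y = 637.0 MPa, ρ = 19250 kg/m³
  sample X: σ_y = 267.0 MPa, ρ = 2690 kg/m³
  sample R: M = 21.9×10⁻³
  sample X: M = 15.4×10⁻³
  sample Y: M = 5.48×10⁻³
  sample H: M = 3.93×10⁻³
  sample V: M = 3.85×10⁻³
The maximum is for sample R.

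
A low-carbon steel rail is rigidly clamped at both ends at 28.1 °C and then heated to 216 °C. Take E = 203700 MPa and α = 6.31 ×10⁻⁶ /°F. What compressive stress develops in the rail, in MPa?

E = 203700 MPa = 203.7 GPa.
α = 6.31×10⁻⁶/°F × 9/5 = 11.4×10⁻⁶/K.
ΔT = 187.9 K. Constrained thermal stress σ = E·α·ΔT = 203.7×10³ MPa × 11.4×10⁻⁶ × 187.9 = 435 MPa (compressive).

435 MPa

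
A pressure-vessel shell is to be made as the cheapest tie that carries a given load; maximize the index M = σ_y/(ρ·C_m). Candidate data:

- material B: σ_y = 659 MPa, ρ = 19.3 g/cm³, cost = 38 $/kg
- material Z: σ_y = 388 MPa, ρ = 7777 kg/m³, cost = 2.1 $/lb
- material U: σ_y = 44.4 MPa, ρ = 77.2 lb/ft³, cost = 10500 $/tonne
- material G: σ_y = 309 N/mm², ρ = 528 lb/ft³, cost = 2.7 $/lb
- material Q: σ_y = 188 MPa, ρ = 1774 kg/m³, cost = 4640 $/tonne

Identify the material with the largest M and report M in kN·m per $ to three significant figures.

In SI units:
  material B: σ_y = 659.0 MPa, ρ = 19300 kg/m³, cost = 38.00 $/kg
  material Z: σ_y = 388.0 MPa, ρ = 7777 kg/m³, cost = 4.630 $/kg
  material U: σ_y = 44.40 MPa, ρ = 1237 kg/m³, cost = 10.50 $/kg
  material G: σ_y = 309.0 MPa, ρ = 8458 kg/m³, cost = 5.952 $/kg
  material Q: σ_y = 188.0 MPa, ρ = 1774 kg/m³, cost = 4.640 $/kg
  material Q: M = 22.8 kN·m per $
  material Z: M = 10.8 kN·m per $
  material G: M = 6.14 kN·m per $
  material U: M = 3.42 kN·m per $
  material B: M = 0.899 kN·m per $
The maximum is for material Q.

material Q, M = 22.8 kN·m per $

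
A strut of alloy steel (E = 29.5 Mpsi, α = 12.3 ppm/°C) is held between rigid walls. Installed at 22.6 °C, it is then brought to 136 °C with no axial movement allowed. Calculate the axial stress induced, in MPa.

284 MPa

E = 29.5 Mpsi = 203.4 GPa.
ΔT = 113.4 K. Constrained thermal stress σ = E·α·ΔT = 203.4×10³ MPa × 12.3×10⁻⁶ × 113.4 = 284 MPa (compressive).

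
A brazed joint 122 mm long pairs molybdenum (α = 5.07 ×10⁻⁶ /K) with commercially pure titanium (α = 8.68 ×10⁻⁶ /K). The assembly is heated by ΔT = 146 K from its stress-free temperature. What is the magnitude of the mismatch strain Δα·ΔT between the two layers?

Δα = |5.07 − 8.68|×10⁻⁶/K = 3.61×10⁻⁶/K.
Mismatch strain = Δα·ΔT = 3.61×10⁻⁶ × 146.0 = 5.27×10⁻⁴.

5.27×10⁻⁴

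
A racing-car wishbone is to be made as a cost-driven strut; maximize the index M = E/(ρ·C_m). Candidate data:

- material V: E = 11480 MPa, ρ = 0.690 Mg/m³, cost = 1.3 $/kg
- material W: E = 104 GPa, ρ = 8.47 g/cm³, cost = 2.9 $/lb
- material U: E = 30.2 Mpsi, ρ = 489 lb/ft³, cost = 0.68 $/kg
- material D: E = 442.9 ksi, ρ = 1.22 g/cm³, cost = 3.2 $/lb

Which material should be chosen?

material U

Normalizing units and computing the index:
  material V: E = 11.48 GPa, ρ = 690.0 kg/m³, cost = 1.300 $/kg
  material W: E = 104.0 GPa, ρ = 8470 kg/m³, cost = 6.393 $/kg
  material U: E = 208.2 GPa, ρ = 7833 kg/m³, cost = 0.6800 $/kg
  material D: E = 3.054 GPa, ρ = 1220 kg/m³, cost = 7.055 $/kg
  material U: M = 39.1 MN·m per $
  material V: M = 12.8 MN·m per $
  material W: M = 1.92 MN·m per $
  material D: M = 0.355 MN·m per $
Highest index: material U.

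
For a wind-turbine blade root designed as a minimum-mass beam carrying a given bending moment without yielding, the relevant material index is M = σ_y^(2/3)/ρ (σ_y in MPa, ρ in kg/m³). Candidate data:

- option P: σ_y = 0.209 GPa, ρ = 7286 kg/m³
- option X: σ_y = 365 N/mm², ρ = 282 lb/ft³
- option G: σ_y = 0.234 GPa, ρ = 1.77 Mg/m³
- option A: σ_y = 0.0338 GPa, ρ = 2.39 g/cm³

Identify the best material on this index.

Convert each candidate to consistent units, then evaluate M:
  option P: σ_y = 209.0 MPa, ρ = 7286 kg/m³
  option X: σ_y = 365.0 MPa, ρ = 4517 kg/m³
  option G: σ_y = 234.0 MPa, ρ = 1770 kg/m³
  option A: σ_y = 33.80 MPa, ρ = 2390 kg/m³
  option G: M = 21.5×10⁻³
  option X: M = 11.3×10⁻³
  option P: M = 4.83×10⁻³
  option A: M = 4.37×10⁻³
Option G has the largest M.

option G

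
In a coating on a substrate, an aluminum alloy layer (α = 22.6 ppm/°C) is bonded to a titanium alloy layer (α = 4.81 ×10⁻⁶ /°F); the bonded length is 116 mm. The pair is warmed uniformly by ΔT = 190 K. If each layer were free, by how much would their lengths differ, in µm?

307 µm

titanium alloy: α = 4.81×10⁻⁶/°F × 9/5 = 8.66×10⁻⁶/K.
Δα = |22.6 − 8.66|×10⁻⁶/K = 13.9×10⁻⁶/K.
ΔL_mismatch = Δα·L·ΔT = 13.9×10⁻⁶ × 116.0 mm × 190.0 K = 307 µm.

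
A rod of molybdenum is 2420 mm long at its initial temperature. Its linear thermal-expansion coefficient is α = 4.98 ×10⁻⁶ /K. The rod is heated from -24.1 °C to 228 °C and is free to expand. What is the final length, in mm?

ΔT = 228 − (-24.1) = 252.1 K.
ΔL = α·L₀·ΔT = 4.98×10⁻⁶ × 2420 mm × 252.1 K = 3.04 mm.
L = L₀ + ΔL = 2420 + 3.04 = 2423.0 mm.

2423.0 mm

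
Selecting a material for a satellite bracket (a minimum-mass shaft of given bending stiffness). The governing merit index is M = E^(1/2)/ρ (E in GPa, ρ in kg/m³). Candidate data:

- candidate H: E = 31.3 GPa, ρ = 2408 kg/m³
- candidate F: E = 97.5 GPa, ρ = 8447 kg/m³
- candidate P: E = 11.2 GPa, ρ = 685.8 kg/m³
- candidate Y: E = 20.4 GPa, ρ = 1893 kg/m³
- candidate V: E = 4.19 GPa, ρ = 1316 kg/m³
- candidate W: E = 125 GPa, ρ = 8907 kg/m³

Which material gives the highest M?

Per-candidate index values:
  candidate P: M = 4.88×10⁻³
  candidate Y: M = 2.39×10⁻³
  candidate H: M = 2.32×10⁻³
  candidate V: M = 1.56×10⁻³
  candidate W: M = 1.26×10⁻³
  candidate F: M = 1.17×10⁻³
Highest index: candidate P.

candidate P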